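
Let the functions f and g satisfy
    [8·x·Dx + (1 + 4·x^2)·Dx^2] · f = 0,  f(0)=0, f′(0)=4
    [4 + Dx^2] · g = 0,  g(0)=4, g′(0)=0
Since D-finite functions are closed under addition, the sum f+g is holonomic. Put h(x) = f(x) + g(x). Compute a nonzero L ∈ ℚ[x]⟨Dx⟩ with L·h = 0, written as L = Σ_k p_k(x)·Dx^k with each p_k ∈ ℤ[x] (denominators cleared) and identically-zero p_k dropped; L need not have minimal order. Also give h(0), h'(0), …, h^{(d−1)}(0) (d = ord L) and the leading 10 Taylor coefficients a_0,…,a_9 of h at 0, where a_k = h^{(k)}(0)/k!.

f: a_k = 0, 4, 0, -16/3, 0, 64/5, 0, -256/7, 0, 1024/9, …
g: a_k = 4, 0, -8, 0, 8/3, 0, -16/45, 0, 8/315, 0, …
h₀=f+g: left-lcm gives L₀, ord ≤ 4.
L = (-352·x + 1792·x^3 + 512·x^5)·Dx + (-4 + 112·x^2 + 576·x^4 + 256·x^6)·Dx^2 + (-88·x + 448·x^3 + 128·x^5)·Dx^3 + (-1 + 28·x^2 + 144·x^4 + 64·x^6)·Dx^4  (order 4).
h: a_k = 4, 4, -8, -16/3, 8/3, 64/5, -16/45, -256/7, 8/315, 1024/9, …
ICs: h(0) = 4, h′(0) = 4, h′′(0) = -16, h′′′(0) = -32.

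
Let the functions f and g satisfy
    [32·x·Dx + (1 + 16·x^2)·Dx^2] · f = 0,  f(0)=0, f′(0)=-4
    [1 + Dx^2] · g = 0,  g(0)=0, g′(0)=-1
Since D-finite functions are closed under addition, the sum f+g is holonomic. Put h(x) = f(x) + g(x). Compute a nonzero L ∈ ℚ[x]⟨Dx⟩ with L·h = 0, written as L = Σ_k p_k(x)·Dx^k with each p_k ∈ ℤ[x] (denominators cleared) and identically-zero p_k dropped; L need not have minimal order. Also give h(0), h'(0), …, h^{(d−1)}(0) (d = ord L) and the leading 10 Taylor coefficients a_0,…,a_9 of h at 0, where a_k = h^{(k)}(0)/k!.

f: a_k = 0, -4, 0, 64/3, 0, -1024/5, 0, 16384/7, 0, -262144/9, …
g: a_k = 0, -1, 0, 1/6, 0, -1/120, 0, 1/5040, 0, -1/362880, …
f+g: L₀ = lclm(L_f,L_g), ord ≤ 2+2.
L = (-6112·x + 99328·x^3 + 8192·x^5)·Dx + (-31 + 1072·x^2 + 25344·x^4 + 4096·x^6)·Dx^2 + (-6112·x + 99328·x^3 + 8192·x^5)·Dx^3 + (-31 + 1072·x^2 + 25344·x^4 + 4096·x^6)·Dx^4  (order 4).
h: a_k = 0, -5, 0, 43/2, 0, -24577/120, 0, 11796481/5040, 0, -10569646081/362880, …
ICs: h(0) = 0, h′(0) = -5, h′′(0) = 0, h′′′(0) = 129.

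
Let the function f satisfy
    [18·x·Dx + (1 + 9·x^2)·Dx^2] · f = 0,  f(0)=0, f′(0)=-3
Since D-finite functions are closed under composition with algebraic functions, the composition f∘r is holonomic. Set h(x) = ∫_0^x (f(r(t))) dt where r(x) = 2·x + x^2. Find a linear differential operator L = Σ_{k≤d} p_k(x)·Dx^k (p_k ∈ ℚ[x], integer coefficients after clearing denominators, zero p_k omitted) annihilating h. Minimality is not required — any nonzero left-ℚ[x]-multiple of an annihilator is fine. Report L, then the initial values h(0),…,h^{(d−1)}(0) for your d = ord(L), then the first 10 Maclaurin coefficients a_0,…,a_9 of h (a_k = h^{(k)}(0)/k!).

f: a_k = 0, -3, 0, 9, 0, -243/5, 0, 2187/7, 0, -2187, …
Substitute x→r, Dx→(1/r')Dx; clear ⇒ L₀.
h=∫₀ˣh₀: take L = L₀·Dx.
L = (-1 + 72·x + 144·x^2 + 108·x^3 + 27·x^4)·Dx^2 + (1 + x + 36·x^2 + 72·x^3 + 45·x^4 + 9·x^5)·Dx^3  (order 3).
h: a_k = 0, 0, -3, -1, 18, 108/5, -1251/5, -3879/7, 31590/7, 15336, …
ICs: h(0) = 0, h′(0) = 0, h′′(0) = -6.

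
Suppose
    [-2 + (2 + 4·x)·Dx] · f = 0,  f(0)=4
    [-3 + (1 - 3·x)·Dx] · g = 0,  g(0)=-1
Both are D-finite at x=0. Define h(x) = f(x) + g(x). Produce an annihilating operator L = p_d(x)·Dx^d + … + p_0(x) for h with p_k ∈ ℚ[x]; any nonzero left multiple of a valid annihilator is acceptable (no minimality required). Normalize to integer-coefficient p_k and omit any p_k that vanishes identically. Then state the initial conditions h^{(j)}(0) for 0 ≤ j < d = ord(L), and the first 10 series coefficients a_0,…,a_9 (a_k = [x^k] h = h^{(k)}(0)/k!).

f: a_k = 4, 4, -2, 2, -5/2, 7/2, -21/4, 33/4, -429/32, 715/32, …
g: a_k = -1, -3, -9, -27, -81, -243, -729, -2187, -6561, -19683, …
h₀=f+g: left-lcm gives L₀, ord ≤ 2.
L = (21 + 27·x) + (-19 - 66·x - 81·x^2)·Dx + (2 + 7·x - 21·x^2 - 54·x^3)·Dx^2  (order 2).
h: a_k = 3, 1, -11, -25, -167/2, -479/2, -2937/4, -8715/4, -210381/32, -629141/32, …
ICs: h(0) = 3, h′(0) = 1.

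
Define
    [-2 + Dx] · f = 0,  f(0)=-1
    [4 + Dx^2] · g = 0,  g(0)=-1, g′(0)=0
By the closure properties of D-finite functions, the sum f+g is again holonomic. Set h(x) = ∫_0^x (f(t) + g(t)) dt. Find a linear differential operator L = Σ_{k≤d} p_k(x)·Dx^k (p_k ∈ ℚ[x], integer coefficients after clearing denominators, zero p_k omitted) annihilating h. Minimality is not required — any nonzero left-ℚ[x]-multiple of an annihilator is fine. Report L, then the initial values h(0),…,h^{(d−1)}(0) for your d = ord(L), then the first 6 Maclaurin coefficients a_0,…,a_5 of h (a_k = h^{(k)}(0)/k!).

L = -8·Dx + 4·Dx^2 - 2·Dx^3 + Dx^4  (order 4).
h: a_k = 0, -2, -1, 0, -1/3, -4/15, …
ICs: h(0) = 0, h′(0) = -2, h′′(0) = -2, h′′′(0) = 0.

f: a_k = -1, -2, -2, -4/3, -2/3, -4/15, …
g: a_k = -1, 0, 2, 0, -2/3, 0, …
h₀=f+g: left-lcm gives L₀, ord ≤ 3.
h=∫₀ˣh₀: take L = L₀·Dx.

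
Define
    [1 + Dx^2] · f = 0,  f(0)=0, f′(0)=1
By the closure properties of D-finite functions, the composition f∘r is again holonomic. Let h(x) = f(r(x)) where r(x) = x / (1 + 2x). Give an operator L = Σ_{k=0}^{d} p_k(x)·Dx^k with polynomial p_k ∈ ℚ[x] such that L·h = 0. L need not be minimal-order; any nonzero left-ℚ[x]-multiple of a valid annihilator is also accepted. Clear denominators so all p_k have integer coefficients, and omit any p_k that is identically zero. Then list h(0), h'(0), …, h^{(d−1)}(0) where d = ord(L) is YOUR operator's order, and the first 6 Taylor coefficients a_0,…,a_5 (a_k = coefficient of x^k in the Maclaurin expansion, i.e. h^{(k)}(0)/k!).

f: a_k = 0, 1, 0, -1/6, 0, 1/120, …
L₀ from L_f via x↦r, Dx↦r'^{-1}Dx.
L = 1 + (4 + 24·x + 48·x^2 + 32·x^3)·Dx + (1 + 8·x + 24·x^2 + 32·x^3 + 16·x^4)·Dx^2  (order 2).
h: a_k = 0, 1, -2, 23/6, -7, 1441/120, …
ICs: h(0) = 0, h′(0) = 1.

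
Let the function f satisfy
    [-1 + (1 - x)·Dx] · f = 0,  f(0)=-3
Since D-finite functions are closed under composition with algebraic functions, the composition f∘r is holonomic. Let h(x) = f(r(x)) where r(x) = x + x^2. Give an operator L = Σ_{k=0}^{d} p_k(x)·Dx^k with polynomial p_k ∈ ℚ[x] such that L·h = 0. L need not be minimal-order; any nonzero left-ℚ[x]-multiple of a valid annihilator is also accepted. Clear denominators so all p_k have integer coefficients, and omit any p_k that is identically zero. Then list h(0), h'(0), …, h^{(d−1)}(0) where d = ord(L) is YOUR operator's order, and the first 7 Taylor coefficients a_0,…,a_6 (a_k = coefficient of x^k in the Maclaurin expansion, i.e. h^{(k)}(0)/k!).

f: a_k = -3, -3, -3, -3, -3, -3, -3, …
L₀ from L_f via x↦r, Dx↦r'^{-1}Dx.
L = (1 + 2·x) + (-1 + x + x^2)·Dx  (order 1).
h: a_k = -3, -3, -6, -9, -15, -24, -39, …
ICs: h(0) = -3.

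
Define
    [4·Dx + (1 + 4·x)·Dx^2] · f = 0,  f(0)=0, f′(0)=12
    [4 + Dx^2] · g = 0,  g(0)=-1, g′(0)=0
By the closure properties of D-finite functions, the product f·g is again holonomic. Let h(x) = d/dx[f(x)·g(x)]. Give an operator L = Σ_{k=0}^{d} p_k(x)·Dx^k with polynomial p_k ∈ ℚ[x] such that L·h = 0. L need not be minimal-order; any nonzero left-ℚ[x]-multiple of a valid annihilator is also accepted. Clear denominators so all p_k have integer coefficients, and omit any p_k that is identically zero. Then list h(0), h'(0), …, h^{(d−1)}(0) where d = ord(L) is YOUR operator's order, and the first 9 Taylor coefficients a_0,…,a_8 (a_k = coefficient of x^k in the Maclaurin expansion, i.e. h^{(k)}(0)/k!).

L = (-832 - 992·x - 5568·x^2 - 12288·x^3 - 2048·x^4 + 24576·x^5 + 16384·x^6) + (-264 - 1568·x - 2560·x^2 + 10240·x^4 + 8192·x^5)·Dx + (-220 - 368·x - 1760·x^2 - 3072·x^3 + 2048·x^4 + 12288·x^5 + 8192·x^6)·Dx^2 + (-66 - 392·x - 640·x^2 + 2560·x^4 + 2048·x^5)·Dx^3 + (-3 - 30·x - 92·x^2 + 640·x^4 + 1536·x^5 + 1024·x^6)·Dx^4  (order 4).
h: a_k = -12, 48, -120, 576, -2472, 10080, -204208/5, 2472704/15, -23228696/35, …
ICs: h(0) = -12, h′(0) = 48, h′′(0) = -240, h′′′(0) = 3456.

f: a_k = 0, 12, -24, 64, -192, 3072/5, -2048, 49152/7, -24576, …
g: a_k = -1, 0, 2, 0, -2/3, 0, 4/45, 0, -2/315, …
Product ⇒ symmetric product L₀, ord ≤ 4.
Derive L from L₀ (diff closure).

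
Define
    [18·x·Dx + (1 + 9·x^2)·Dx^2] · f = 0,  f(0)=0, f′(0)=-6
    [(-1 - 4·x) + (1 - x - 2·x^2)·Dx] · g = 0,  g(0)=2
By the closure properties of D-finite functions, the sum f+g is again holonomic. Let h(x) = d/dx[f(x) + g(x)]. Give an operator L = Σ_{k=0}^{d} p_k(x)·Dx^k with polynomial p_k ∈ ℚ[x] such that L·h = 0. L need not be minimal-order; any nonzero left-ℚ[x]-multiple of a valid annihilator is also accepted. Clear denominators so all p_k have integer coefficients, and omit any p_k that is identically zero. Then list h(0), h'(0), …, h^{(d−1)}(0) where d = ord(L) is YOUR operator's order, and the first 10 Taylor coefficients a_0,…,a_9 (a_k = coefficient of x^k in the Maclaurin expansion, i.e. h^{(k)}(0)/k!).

L = (18 - 72·x - 918·x^2 - 1872·x^3 - 4608·x^4 - 1296·x^6) + (-8 - 30·x - 278·x^3 - 1788·x^4 - 3216·x^5 - 324·x^6 - 1296·x^7)·Dx + (1 + 4·x + 24·x^2 + 4·x^3 + 103·x^4 - 300·x^5 - 312·x^6 - 108·x^7 - 216·x^8)·Dx^2  (order 2).
h: a_k = -4, 12, 84, 88, -276, 516, 5564, 2736, -33228, 13660, …
ICs: h(0) = -4, h′(0) = 12.

f: a_k = 0, -6, 0, 18, 0, -486/5, 0, 4374/7, 0, -4374, …
g: a_k = 2, 2, 6, 10, 22, 42, 86, 170, 342, 682, …
L₀ := lclm(L_f,L_g); ord L₀ ≤ 2+1.
h₀' ⇒ L via d/dx closure of L₀.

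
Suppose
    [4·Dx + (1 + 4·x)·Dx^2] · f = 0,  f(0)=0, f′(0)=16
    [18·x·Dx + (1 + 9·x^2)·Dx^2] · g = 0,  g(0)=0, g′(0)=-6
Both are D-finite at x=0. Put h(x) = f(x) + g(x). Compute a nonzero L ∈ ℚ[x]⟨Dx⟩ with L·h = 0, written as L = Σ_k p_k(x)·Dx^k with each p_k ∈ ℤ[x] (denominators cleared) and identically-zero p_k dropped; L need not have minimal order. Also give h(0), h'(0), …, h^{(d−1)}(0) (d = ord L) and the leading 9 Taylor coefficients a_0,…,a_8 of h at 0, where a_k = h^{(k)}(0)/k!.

L = (-36 - 432·x + 972·x^2 + 1296·x^3)·Dx + (-25 - 72·x - 189·x^2 + 1944·x^3 + 2592·x^4)·Dx^2 + (-2 + x + 36·x^2 + 81·x^3 + 486·x^4 + 648·x^5)·Dx^3  (order 3).
h: a_k = 0, 10, -32, 310/3, -256, 722, -8192/3, 69910/7, -32768, …
ICs: h(0) = 0, h′(0) = 10, h′′(0) = -64.

f: a_k = 0, 16, -32, 256/3, -256, 4096/5, -8192/3, 65536/7, -32768, …
g: a_k = 0, -6, 0, 18, 0, -486/5, 0, 4374/7, 0, …
Weyl lclm of L_f,L_g ⇒ L₀ (ord ≤ 4).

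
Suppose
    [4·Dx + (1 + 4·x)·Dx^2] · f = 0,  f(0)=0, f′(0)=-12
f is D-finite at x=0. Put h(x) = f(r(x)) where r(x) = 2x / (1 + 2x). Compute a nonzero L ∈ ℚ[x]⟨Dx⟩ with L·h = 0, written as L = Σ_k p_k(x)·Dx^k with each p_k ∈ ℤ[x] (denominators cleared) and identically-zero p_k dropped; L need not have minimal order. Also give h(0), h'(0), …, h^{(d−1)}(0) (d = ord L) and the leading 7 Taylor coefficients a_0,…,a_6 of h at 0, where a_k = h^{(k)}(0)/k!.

L = (12 + 40·x)·Dx + (1 + 12·x + 20·x^2)·Dx^2  (order 2).
h: a_k = 0, -24, 144, -992, 7488, -299904/5, 499968, …
ICs: h(0) = 0, h′(0) = -24.

f: a_k = 0, -12, 24, -64, 192, -3072/5, 2048, …
h₀=f(r): pull back L_f along r ⇒ L₀.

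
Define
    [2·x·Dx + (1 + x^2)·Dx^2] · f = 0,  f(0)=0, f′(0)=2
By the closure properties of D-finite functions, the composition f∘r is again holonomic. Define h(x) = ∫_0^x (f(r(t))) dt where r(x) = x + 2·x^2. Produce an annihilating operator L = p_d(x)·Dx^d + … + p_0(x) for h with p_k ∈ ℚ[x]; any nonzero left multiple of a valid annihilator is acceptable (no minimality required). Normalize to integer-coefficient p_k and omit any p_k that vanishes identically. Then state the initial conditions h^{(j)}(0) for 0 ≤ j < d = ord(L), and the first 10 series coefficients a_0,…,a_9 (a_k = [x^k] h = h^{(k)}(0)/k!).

L = (-4 + 2·x + 16·x^2 + 48·x^3 + 48·x^4)·Dx^2 + (1 + 4·x + x^2 + 8·x^3 + 20·x^4 + 16·x^5)·Dx^3  (order 3).
h: a_k = 0, 0, 1, 4/3, -1/6, -4/5, -19/15, -4/21, 55/28, 28/9, …
ICs: h(0) = 0, h′(0) = 0, h′′(0) = 2.

f: a_k = 0, 2, 0, -2/3, 0, 2/5, 0, -2/7, 0, 2/9, …
Change of var in L_f (x↦r) gives L₀.
∫: right-multiply L₀ by Dx.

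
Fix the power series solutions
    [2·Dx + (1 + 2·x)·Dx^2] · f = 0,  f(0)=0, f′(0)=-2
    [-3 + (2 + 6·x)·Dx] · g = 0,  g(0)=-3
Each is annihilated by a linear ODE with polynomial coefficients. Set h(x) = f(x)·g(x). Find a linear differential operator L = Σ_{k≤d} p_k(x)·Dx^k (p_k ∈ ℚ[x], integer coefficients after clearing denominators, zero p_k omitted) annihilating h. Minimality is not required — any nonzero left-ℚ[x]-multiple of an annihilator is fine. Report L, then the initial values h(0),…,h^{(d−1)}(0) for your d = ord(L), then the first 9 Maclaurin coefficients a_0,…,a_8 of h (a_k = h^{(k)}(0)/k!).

f: a_k = 0, -2, 2, -8/3, 4, -32/5, 32/3, -128/7, 32, …
g: a_k = -3, -9/2, 27/8, -81/16, 1215/128, -5103/256, 45927/1024, -216513/2048, 8444007/32768, …
f·g: L₀ = L_f ⊗_s L_g, ord ≤ 2·1.
L = (15 + 18·x) + (-4 - 12·x)·Dx + (4 + 32·x + 84·x^2 + 72·x^3)·Dx^2  (order 2).
h: a_k = 0, 6, 3, -31/4, 135/8, -11811/320, 52897/640, -3402537/17920, 16018701/35840, …
ICs: h(0) = 0, h′(0) = 6.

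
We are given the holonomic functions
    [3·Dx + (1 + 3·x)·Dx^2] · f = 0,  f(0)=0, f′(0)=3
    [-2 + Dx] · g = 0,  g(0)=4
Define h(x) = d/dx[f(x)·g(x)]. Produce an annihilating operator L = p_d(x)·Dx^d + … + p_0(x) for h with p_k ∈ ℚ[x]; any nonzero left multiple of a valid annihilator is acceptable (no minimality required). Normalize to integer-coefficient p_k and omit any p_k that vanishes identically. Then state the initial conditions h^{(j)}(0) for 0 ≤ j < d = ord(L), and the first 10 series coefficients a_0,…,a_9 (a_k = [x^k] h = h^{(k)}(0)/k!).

f: a_k = 0, 3, -9/2, 9, -81/4, 243/5, -243/2, 2187/7, -6561/8, 2187, …
g: a_k = 4, 8, 8, 16/3, 8/3, 16/15, 16/45, 32/315, 8/315, 16/2835, …
L₀ := L_f ⊗_s L_g (sym. prod.), ord ≤ 2.
Differentiate: ansatz ord ≤ ord L₀ ⇒ L.
L = (20 - 24·x + 72·x^2) + (-8 + 6·x - 72·x^2)·Dx + (-1 + 3·x + 18·x^2)·Dx^2  (order 2).
h: a_k = 12, 12, 72, -116, 442, -1320, 60772/15, -184748/15, 1307013/35, -106755302/945, …
ICs: h(0) = 12, h′(0) = 12.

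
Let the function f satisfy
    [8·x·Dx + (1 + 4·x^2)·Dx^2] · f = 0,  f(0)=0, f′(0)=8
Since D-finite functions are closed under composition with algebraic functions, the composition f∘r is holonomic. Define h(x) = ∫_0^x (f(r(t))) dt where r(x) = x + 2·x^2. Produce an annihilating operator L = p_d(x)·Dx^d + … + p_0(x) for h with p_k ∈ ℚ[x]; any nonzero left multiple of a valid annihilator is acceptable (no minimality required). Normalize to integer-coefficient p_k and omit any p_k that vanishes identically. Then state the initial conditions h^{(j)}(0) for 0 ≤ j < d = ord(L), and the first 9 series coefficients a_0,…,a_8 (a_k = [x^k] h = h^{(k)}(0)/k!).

L = (-4 + 8·x + 64·x^2 + 192·x^3 + 192·x^4)·Dx^2 + (1 + 4·x + 4·x^2 + 32·x^3 + 80·x^4 + 64·x^5)·Dx^3  (order 3).
h: a_k = 0, 0, 4, 16/3, -8/3, -64/5, -256/15, 512/21, 832/7, …
ICs: h(0) = 0, h′(0) = 0, h′′(0) = 8.

f: a_k = 0, 8, 0, -32/3, 0, 128/5, 0, -512/7, 0, …
Change of var in L_f (x↦r) gives L₀.
∫: right-multiply L₀ by Dx.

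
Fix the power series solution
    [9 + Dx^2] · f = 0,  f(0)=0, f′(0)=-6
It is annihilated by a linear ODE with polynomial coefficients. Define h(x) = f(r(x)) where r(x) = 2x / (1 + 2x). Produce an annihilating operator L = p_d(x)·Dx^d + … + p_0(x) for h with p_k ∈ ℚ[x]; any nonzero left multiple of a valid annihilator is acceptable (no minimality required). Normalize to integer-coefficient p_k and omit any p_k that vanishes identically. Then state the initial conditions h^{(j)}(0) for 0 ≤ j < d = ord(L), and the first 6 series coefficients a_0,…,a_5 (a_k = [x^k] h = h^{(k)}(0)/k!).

L = 36 + (4 + 24·x + 48·x^2 + 32·x^3)·Dx + (1 + 8·x + 24·x^2 + 32·x^3 + 16·x^4)·Dx^2  (order 2).
h: a_k = 0, -12, 24, 24, -336, 7032/5, …
ICs: h(0) = 0, h′(0) = -12.

f: a_k = 0, -6, 0, 9, 0, -81/20, …
Substitute x→r, Dx→(1/r')Dx; clear ⇒ L₀.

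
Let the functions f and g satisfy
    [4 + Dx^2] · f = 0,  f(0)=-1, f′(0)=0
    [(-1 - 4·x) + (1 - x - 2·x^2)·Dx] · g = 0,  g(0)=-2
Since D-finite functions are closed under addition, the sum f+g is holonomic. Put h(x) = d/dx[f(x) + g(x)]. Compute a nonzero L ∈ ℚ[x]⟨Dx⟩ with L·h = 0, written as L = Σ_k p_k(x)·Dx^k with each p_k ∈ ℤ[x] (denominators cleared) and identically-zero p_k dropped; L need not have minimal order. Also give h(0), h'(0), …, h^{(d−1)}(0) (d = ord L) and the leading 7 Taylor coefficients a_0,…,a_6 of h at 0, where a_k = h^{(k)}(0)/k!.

f: a_k = -1, 0, 2, 0, -2/3, 0, 4/45, …
g: a_k = -2, -2, -6, -10, -22, -42, -86, …
h₀=f+g: left-lcm gives L₀, ord ≤ 3.
h=h₀': d/dx-closure on L₀ ⇒ L.
L = (576 + 2400·x + 5616·x^2 + 3360·x^3 + 3840·x^4 + 1152·x^5 + 768·x^6) + (-68 - 236·x + 240·x^2 + 488·x^3 + 560·x^4 + 672·x^5 + 448·x^6 + 256·x^7)·Dx + (144 + 600·x + 1404·x^2 + 840·x^3 + 960·x^4 + 288·x^5 + 192·x^6)·Dx^2 + (-17 - 59·x + 60·x^2 + 122·x^3 + 140·x^4 + 168·x^5 + 112·x^6 + 64·x^7)·Dx^3  (order 3).
h: a_k = -2, -8, -30, -272/3, -210, -7732/15, -1190, …
ICs: h(0) = -2, h′(0) = -8, h′′(0) = -60.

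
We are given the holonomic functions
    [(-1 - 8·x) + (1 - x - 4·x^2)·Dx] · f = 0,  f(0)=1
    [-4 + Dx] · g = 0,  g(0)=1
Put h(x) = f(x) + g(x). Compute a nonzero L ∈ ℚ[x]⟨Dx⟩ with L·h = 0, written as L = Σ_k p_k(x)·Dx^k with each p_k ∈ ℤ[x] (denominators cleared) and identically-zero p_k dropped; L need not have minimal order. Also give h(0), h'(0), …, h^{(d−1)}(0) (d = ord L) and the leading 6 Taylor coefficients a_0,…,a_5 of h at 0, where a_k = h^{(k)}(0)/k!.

f: a_k = 1, 1, 5, 9, 29, 65, …
g: a_k = 1, 4, 8, 32/3, 32/3, 128/15, …
Sum ⇒ L₀ = lclm(L_f,L_g) in ℚ(x)⟨Dx⟩.
L = (-24 + 16·x - 576·x^2 - 512·x^3) + (-6 + 56·x + 208·x^2 - 128·x^3 - 256·x^4)·Dx + (3 - 15·x - 16·x^2 + 64·x^3 + 64·x^4)·Dx^2  (order 2).
h: a_k = 2, 5, 13, 59/3, 119/3, 1103/15, …
ICs: h(0) = 2, h′(0) = 5.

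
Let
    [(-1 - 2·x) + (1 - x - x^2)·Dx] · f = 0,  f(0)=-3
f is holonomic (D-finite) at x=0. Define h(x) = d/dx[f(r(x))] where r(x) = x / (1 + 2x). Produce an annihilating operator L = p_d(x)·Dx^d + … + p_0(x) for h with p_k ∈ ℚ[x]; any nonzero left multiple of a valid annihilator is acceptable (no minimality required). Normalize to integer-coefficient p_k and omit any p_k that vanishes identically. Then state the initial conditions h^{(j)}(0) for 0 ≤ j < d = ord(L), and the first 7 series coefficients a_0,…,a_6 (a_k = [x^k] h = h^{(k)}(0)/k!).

f: a_k = -3, -3, -6, -9, -15, -24, -39, …
f∘r: x↦r, Dx↦Dx/r' in L_f ⇒ L₀.
h=h₀': d/dx-closure on L₀ ⇒ L.
L = (-6·x - 18·x^2 - 16·x^3) + (-1 - 9·x - 27·x^2 - 30·x^3 - 8·x^4)·Dx  (order 1).
h: a_k = -3, 0, 9, -36, 120, -378, 1155, …
ICs: h(0) = -3.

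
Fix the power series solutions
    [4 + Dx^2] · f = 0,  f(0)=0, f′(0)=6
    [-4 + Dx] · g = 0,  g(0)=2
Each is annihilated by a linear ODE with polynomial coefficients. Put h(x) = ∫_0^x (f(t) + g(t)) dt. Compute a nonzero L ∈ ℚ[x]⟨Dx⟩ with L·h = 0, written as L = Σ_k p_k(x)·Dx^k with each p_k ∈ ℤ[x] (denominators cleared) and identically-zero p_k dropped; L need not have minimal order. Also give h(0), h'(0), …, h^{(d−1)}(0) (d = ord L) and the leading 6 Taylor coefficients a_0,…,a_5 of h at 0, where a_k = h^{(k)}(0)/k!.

L = -16·Dx + 4·Dx^2 - 4·Dx^3 + Dx^4  (order 4).
h: a_k = 0, 2, 7, 16/3, 13/3, 64/15, …
ICs: h(0) = 0, h′(0) = 2, h′′(0) = 14, h′′′(0) = 32.

f: a_k = 0, 6, 0, -4, 0, 4/5, …
g: a_k = 2, 8, 16, 64/3, 64/3, 256/15, …
Sum ⇒ L₀ = lclm(L_f,L_g) in ℚ(x)⟨Dx⟩.
Integrate: L := L₀·Dx.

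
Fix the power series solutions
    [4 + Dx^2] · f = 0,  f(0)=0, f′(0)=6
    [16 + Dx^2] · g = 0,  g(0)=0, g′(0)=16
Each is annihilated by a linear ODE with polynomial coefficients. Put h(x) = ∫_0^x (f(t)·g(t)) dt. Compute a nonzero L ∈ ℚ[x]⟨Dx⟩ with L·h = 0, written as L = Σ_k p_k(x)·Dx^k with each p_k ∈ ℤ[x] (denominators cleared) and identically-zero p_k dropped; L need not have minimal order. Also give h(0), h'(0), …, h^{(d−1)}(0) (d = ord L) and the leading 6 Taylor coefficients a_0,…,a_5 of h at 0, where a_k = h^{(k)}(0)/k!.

f: a_k = 0, 6, 0, -4, 0, 4/5, …
g: a_k = 0, 16, 0, -128/3, 0, 512/15, …
f·g: L₀ = L_f ⊗_s L_g, ord ≤ 2·2.
Integrate: L := L₀·Dx.
L = 144·Dx + 40·Dx^3 + Dx^5  (order 5).
h: a_k = 0, 0, 0, 32, 0, -64, …
ICs: h(0) = 0, h′(0) = 0, h′′(0) = 0, h′′′(0) = 192, h′′′′(0) = 0.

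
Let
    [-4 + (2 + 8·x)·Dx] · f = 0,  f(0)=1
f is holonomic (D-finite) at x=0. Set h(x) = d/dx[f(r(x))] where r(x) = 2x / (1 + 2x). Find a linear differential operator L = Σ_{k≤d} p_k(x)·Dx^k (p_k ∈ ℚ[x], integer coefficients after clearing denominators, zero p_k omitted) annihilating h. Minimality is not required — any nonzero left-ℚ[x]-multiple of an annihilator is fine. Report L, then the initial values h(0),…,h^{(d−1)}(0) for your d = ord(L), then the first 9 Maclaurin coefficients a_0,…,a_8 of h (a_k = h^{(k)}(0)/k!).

L = (-8 - 40·x) + (-1 - 12·x - 20·x^2)·Dx  (order 1).
h: a_k = 4, -32, 240, -1920, 16320, -144384, 1309952, -12083200, 112757760, …
ICs: h(0) = 4.

f: a_k = 1, 2, -2, 4, -10, 28, -84, 264, -858, …
L₀ from L_f via x↦r, Dx↦r'^{-1}Dx.
Differentiate: ansatz ord ≤ ord L₀ ⇒ L.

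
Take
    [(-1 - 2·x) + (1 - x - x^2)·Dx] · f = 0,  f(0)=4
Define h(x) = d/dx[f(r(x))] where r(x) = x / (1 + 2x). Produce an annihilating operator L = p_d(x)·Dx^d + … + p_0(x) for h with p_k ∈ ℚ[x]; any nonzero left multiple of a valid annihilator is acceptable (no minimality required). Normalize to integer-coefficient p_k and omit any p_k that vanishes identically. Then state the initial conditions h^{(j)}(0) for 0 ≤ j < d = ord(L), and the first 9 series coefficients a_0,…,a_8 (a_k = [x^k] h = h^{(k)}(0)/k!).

L = (-6·x - 18·x^2 - 16·x^3) + (-1 - 9·x - 27·x^2 - 30·x^3 - 8·x^4)·Dx  (order 1).
h: a_k = 4, 0, -12, 48, -160, 504, -1540, 4608, -13572, …
ICs: h(0) = 4.

f: a_k = 4, 4, 8, 12, 20, 32, 52, 84, 136, …
Change of var in L_f (x↦r) gives L₀.
Differentiate: ansatz ord ≤ ord L₀ ⇒ L.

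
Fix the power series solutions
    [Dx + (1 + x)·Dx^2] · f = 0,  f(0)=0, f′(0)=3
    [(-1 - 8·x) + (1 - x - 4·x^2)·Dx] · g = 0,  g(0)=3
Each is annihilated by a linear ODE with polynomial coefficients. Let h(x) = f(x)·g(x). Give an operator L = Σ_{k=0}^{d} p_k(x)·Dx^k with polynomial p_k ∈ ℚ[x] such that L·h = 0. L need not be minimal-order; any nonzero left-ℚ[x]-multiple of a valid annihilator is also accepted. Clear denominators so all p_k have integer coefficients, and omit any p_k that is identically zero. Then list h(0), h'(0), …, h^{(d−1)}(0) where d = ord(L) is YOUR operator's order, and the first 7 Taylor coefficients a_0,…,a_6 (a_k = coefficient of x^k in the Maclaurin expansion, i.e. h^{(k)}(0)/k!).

L = (9 + 16·x) + (1 + 19·x + 20·x^2)·Dx + (-1 + 5·x^2 + 4·x^3)·Dx^2  (order 2).
h: a_k = 0, 9, 9/2, 87/2, 237/4, 4701/20, 9411/20, …
ICs: h(0) = 0, h′(0) = 9.

f: a_k = 0, 3, -3/2, 1, -3/4, 3/5, -1/2, …
g: a_k = 3, 3, 15, 27, 87, 195, 543, …
L₀ := L_f ⊗_s L_g (sym. prod.), ord ≤ 2.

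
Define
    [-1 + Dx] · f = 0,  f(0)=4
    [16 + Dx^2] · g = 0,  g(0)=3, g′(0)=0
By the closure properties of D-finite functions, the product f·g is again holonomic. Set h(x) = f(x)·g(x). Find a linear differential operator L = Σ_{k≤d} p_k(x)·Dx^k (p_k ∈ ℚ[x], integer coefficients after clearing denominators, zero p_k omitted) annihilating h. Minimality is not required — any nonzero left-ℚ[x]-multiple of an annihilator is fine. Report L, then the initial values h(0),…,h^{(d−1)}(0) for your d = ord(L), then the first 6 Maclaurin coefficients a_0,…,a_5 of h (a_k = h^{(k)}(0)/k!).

f: a_k = 4, 4, 2, 2/3, 1/6, 1/30, …
g: a_k = 3, 0, -24, 0, 32, 0, …
h₀=f·g: eliminate ⇒ L₀, order ≤ 1·2.
L = 17 - 2·Dx + Dx^2  (order 2).
h: a_k = 12, 12, -90, -94, 161/2, 1121/10, …
ICs: h(0) = 12, h′(0) = 12.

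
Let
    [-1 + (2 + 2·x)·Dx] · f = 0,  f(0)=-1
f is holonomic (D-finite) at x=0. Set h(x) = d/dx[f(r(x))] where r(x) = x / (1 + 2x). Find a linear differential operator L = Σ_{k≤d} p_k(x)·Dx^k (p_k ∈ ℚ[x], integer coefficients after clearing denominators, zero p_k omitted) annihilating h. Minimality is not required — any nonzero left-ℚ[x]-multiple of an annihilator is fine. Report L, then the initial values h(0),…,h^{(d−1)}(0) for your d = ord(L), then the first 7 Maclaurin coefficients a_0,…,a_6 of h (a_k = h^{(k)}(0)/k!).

f: a_k = -1, -1/2, 1/8, -1/16, 5/128, -7/256, 21/1024, …
Change of var in L_f (x↦r) gives L₀.
Derive L from L₀ (diff closure).
L = (-9 - 24·x) + (-2 - 10·x - 12·x^2)·Dx  (order 1).
h: a_k = -1/2, 9/4, -123/16, 757/32, -17715/256, 100935/512, -1134735/2048, …
ICs: h(0) = -1/2.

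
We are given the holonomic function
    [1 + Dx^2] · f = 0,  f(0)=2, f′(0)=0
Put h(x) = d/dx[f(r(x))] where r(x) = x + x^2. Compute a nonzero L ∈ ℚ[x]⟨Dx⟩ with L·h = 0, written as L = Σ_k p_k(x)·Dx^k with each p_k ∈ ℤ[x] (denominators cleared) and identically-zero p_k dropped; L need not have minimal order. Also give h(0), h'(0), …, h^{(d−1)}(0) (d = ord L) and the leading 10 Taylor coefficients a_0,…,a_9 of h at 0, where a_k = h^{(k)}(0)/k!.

f: a_k = 2, 0, -1, 0, 1/12, 0, -1/360, 0, 1/20160, 0, …
Change of var in L_f (x↦r) gives L₀.
h=h₀': d/dx-closure on L₀ ⇒ L.
L = (13 + 8·x + 24·x^2 + 32·x^3 + 16·x^4) + (-6 - 12·x)·Dx + (1 + 4·x + 4·x^2)·Dx^2  (order 2).
h: a_k = 0, -2, -6, -11/3, 5/3, 179/60, 133/60, 841/2520, -139/280, -73081/181440, …
ICs: h(0) = 0, h′(0) = -2.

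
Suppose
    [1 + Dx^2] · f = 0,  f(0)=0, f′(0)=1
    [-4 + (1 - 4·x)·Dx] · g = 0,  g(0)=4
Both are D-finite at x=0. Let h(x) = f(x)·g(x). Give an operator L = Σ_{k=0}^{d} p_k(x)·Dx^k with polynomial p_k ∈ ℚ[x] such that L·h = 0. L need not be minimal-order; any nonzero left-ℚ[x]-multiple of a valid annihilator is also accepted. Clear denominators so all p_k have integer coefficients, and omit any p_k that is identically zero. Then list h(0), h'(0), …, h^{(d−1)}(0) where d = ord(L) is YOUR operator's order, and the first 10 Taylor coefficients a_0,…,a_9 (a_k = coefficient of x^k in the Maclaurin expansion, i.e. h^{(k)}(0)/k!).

f: a_k = 0, 1, 0, -1/6, 0, 1/120, 0, -1/5040, 0, 1/362880, …
g: a_k = 4, 16, 64, 256, 1024, 4096, 16384, 65536, 262144, 1048576, …
Product ⇒ symmetric product L₀, ord ≤ 2.
L = (-1 + 4·x) + 8·Dx + (-1 + 4·x)·Dx^2  (order 2).
h: a_k = 0, 4, 16, 190/3, 760/3, 30401/30, 60802/15, 20429471/1260, 20429471/315, 23534750593/90720, …
ICs: h(0) = 0, h′(0) = 4.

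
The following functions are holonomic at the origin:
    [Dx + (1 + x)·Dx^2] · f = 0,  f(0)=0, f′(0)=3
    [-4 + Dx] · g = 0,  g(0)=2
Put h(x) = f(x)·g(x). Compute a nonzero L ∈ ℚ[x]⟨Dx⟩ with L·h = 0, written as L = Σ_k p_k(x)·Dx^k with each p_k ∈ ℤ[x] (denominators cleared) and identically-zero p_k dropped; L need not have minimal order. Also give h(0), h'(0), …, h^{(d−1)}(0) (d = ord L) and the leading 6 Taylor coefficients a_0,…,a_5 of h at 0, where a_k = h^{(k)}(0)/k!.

L = (12 + 16·x) + (-7 - 8·x)·Dx + (1 + x)·Dx^2  (order 2).
h: a_k = 0, 6, 21, 38, 93/2, 216/5, …
ICs: h(0) = 0, h′(0) = 6.

f: a_k = 0, 3, -3/2, 1, -3/4, 3/5, …
g: a_k = 2, 8, 16, 64/3, 64/3, 256/15, …
f·g: L₀ = L_f ⊗_s L_g, ord ≤ 2·1.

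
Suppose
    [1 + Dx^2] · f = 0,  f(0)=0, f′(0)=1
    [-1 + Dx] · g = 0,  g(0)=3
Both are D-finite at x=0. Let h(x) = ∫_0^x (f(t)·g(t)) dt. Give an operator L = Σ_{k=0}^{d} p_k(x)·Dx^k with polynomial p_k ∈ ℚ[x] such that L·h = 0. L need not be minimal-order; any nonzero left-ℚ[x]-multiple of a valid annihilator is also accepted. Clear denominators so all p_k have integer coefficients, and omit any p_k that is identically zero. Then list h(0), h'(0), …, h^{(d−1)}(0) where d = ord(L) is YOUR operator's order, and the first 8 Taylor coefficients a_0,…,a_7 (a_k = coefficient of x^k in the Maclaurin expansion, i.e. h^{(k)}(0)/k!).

f: a_k = 0, 1, 0, -1/6, 0, 1/120, 0, -1/5040, …
g: a_k = 3, 3, 3/2, 1/2, 1/8, 1/40, 1/240, 1/1680, …
Product ⇒ symmetric product L₀, ord ≤ 2.
h=∫h₀ ⇒ L = L₀·Dx.
L = 2·Dx - 2·Dx^2 + Dx^3  (order 3).
h: a_k = 0, 0, 3/2, 1, 1/4, 0, -1/60, -1/210, …
ICs: h(0) = 0, h′(0) = 0, h′′(0) = 3.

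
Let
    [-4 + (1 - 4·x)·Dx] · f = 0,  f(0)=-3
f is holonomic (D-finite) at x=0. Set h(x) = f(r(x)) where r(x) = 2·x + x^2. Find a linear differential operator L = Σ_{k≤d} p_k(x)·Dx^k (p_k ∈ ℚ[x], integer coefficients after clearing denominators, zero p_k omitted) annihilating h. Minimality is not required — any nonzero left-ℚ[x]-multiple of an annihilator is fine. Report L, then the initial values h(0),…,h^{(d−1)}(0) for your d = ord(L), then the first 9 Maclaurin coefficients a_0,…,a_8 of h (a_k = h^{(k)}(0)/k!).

L = (8 + 8·x) + (-1 + 8·x + 4·x^2)·Dx  (order 1).
h: a_k = -3, -24, -204, -1728, -14640, -124032, -1050816, -8902656, -75424512, …
ICs: h(0) = -3.

f: a_k = -3, -12, -48, -192, -768, -3072, -12288, -49152, -196608, …
L₀ from L_f via x↦r, Dx↦r'^{-1}Dx.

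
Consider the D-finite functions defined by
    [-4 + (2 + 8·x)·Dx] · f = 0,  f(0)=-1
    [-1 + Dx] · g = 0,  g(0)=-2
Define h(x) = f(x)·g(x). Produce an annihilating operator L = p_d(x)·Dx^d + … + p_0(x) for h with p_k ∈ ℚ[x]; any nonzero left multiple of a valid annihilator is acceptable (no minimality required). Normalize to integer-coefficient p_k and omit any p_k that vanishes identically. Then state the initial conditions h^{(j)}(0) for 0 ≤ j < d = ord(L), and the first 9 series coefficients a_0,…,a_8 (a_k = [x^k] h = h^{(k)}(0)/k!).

L = (-3 - 4·x) + (1 + 4·x)·Dx  (order 1).
h: a_k = 2, 6, 1, 19/3, -53/4, 2371/60, -43487/360, 323377/840, -25470911/20160, …
ICs: h(0) = 2.

f: a_k = -1, -2, 2, -4, 10, -28, 84, -264, 858, …
g: a_k = -2, -2, -1, -1/3, -1/12, -1/60, -1/360, -1/2520, -1/20160, …
L₀ := L_f ⊗_s L_g (sym. prod.), ord ≤ 1.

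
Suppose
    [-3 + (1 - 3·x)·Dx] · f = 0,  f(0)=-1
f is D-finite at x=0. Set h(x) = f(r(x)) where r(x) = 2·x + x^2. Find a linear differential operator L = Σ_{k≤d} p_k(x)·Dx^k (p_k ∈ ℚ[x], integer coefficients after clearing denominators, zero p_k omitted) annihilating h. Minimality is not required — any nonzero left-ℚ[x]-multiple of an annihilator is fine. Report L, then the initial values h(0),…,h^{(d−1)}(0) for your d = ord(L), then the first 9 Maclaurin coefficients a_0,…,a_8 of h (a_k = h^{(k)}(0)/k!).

L = (6 + 6·x) + (-1 + 6·x + 3·x^2)·Dx  (order 1).
h: a_k = -1, -6, -39, -252, -1629, -10530, -68067, -439992, -2844153, …
ICs: h(0) = -1.

f: a_k = -1, -3, -9, -27, -81, -243, -729, -2187, -6561, …
h₀=f(r): pull back L_f along r ⇒ L₀.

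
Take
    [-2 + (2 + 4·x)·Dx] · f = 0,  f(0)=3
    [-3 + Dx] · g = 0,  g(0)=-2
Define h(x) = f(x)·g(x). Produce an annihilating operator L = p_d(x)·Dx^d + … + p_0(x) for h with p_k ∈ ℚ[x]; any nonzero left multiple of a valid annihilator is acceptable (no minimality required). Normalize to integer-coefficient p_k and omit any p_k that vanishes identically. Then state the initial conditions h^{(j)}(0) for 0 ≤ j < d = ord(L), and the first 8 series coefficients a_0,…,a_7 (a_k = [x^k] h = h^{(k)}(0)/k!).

L = (-4 - 6·x) + (1 + 2·x)·Dx  (order 1).
h: a_k = -6, -24, -42, -48, -39, -132/5, -63/5, -288/35, …
ICs: h(0) = -6.

f: a_k = 3, 3, -3/2, 3/2, -15/8, 21/8, -63/16, 99/16, …
g: a_k = -2, -6, -9, -9, -27/4, -81/20, -81/40, -243/280, …
f·g: L₀ = L_f ⊗_s L_g, ord ≤ 1·1.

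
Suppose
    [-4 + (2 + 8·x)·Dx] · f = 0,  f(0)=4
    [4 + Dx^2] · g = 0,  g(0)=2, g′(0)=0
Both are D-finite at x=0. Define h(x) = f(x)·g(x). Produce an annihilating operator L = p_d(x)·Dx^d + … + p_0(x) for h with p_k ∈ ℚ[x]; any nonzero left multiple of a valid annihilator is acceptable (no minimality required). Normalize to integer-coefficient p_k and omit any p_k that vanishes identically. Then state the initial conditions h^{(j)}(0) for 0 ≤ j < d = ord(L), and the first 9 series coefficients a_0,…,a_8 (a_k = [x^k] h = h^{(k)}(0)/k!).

L = (16 + 32·x + 64·x^2) + (-4 - 16·x)·Dx + (1 + 8·x + 16·x^2)·Dx^2  (order 2).
h: a_k = 8, 16, -32, 0, -128/3, 512/3, -23552/45, 75776/45, -1755136/315, …
ICs: h(0) = 8, h′(0) = 16.

f: a_k = 4, 8, -8, 16, -40, 112, -336, 1056, -3432, …
g: a_k = 2, 0, -4, 0, 4/3, 0, -8/45, 0, 4/315, …
L₀ := L_f ⊗_s L_g (sym. prod.), ord ≤ 2.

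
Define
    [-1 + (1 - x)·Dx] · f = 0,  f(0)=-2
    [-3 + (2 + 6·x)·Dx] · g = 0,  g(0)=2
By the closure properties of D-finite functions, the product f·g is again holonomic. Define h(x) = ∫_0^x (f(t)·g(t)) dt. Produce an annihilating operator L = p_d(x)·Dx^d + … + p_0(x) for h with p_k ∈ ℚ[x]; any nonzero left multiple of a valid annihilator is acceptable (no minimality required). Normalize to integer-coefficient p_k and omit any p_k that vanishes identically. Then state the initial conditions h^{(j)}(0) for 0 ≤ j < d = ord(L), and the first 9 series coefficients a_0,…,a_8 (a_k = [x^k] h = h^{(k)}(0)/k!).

L = (5 + 3·x)·Dx + (-2 - 4·x + 6·x^2)·Dx^2  (order 2).
h: a_k = 0, -4, -5, -11/6, -49/16, 13/160, -1675/384, 8609/1792, -54953/4096, …
ICs: h(0) = 0, h′(0) = -4.

f: a_k = -2, -2, -2, -2, -2, -2, -2, -2, -2, …
g: a_k = 2, 3, -9/4, 27/8, -405/64, 1701/128, -15309/512, 72171/1024, -2814669/16384, …
h₀=f·g: eliminate ⇒ L₀, order ≤ 1·1.
Integrate: L := L₀·Dx.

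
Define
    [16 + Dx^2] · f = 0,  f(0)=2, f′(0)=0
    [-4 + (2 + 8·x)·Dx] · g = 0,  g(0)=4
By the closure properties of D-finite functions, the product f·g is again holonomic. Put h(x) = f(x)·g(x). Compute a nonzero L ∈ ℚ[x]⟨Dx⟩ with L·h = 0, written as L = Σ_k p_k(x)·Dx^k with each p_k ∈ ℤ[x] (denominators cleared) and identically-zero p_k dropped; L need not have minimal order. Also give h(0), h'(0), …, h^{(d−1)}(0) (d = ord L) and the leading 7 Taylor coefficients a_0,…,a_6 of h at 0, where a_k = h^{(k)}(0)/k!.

L = (28 + 128·x + 256·x^2) + (-4 - 16·x)·Dx + (1 + 8·x + 16·x^2)·Dx^2  (order 2).
h: a_k = 8, 16, -80, -96, 400/3, 416/3, -11168/45, …
ICs: h(0) = 8, h′(0) = 16.

f: a_k = 2, 0, -16, 0, 64/3, 0, -512/45, …
g: a_k = 4, 8, -8, 16, -40, 112, -336, …
f·g: L₀ = L_f ⊗_s L_g, ord ≤ 2·1.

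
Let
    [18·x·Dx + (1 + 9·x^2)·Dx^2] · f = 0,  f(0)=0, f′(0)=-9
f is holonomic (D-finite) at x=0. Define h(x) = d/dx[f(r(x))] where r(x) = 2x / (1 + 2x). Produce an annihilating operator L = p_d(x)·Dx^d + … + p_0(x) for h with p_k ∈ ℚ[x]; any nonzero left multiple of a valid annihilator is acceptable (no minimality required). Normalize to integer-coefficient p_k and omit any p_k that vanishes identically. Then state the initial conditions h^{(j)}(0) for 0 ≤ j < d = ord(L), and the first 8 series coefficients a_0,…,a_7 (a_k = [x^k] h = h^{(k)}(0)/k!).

L = (4 + 80·x) + (1 + 4·x + 40·x^2)·Dx  (order 1).
h: a_k = -18, 72, 432, -4608, 1152, 179712, -764928, -4128768, …
ICs: h(0) = -18.

f: a_k = 0, -9, 0, 27, 0, -729/5, 0, 6561/7, …
f∘r: x↦r, Dx↦Dx/r' in L_f ⇒ L₀.
Derive L from L₀ (diff closure).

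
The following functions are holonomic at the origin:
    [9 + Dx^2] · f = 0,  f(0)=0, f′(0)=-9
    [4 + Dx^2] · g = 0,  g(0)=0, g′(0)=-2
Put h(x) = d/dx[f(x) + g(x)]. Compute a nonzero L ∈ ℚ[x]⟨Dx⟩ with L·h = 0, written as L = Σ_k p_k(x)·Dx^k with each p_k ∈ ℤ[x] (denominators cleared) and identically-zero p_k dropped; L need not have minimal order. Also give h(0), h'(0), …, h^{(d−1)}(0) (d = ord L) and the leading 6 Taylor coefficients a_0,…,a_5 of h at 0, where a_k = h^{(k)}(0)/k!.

f: a_k = 0, -9, 0, 27/2, 0, -243/40, …
g: a_k = 0, -2, 0, 4/3, 0, -4/15, …
Weyl lclm of L_f,L_g ⇒ L₀ (ord ≤ 4).
h₀' ⇒ L via d/dx closure of L₀.
L = 36 + 13·Dx^2 + Dx^4  (order 4).
h: a_k = -11, 0, 89/2, 0, -761/24, 0, …
ICs: h(0) = -11, h′(0) = 0, h′′(0) = 89, h′′′(0) = 0.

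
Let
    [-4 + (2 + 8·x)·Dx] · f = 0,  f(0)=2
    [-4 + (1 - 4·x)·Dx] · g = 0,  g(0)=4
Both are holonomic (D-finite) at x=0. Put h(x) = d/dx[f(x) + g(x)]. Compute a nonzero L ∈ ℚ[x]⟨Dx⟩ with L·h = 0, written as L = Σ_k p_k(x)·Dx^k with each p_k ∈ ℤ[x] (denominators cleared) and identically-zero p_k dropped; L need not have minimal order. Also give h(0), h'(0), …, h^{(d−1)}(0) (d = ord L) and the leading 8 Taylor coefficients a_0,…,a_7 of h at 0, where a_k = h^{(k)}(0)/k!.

f: a_k = 2, 4, -4, 8, -20, 56, -168, 528, …
g: a_k = 4, 16, 64, 256, 1024, 4096, 16384, 65536, …
Weyl lclm of L_f,L_g ⇒ L₀ (ord ≤ 2).
h₀' ⇒ L via d/dx closure of L₀.
L = (-144 - 192·x) + (-42 - 432·x - 672·x^2)·Dx + (5 + 12·x - 80·x^2 - 192·x^3)·Dx^2  (order 2).
h: a_k = 20, 120, 792, 4016, 20760, 97296, 462448, 2083424, …
ICs: h(0) = 20, h′(0) = 120.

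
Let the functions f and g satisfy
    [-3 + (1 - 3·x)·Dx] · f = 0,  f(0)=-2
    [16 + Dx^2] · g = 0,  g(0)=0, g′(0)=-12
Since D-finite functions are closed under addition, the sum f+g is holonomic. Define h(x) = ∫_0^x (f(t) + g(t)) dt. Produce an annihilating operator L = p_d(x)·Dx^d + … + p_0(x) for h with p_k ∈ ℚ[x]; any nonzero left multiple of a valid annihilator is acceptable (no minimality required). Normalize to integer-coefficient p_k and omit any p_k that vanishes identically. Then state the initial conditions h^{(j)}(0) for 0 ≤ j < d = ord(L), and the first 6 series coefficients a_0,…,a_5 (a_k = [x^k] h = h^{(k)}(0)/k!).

L = (1680 - 2304·x + 3456·x^2)·Dx + (-272 + 1584·x - 3456·x^2 + 3456·x^3)·Dx^2 + (105 - 144·x + 216·x^2)·Dx^3 + (-17 + 99·x - 216·x^2 + 216·x^3)·Dx^4  (order 4).
h: a_k = 0, -2, -9, -6, -11/2, -162/5, …
ICs: h(0) = 0, h′(0) = -2, h′′(0) = -18, h′′′(0) = -36.

f: a_k = -2, -6, -18, -54, -162, -486, …
g: a_k = 0, -12, 0, 32, 0, -128/5, …
f+g: L₀ = lclm(L_f,L_g), ord ≤ 1+2.
h=∫h₀ ⇒ L = L₀·Dx.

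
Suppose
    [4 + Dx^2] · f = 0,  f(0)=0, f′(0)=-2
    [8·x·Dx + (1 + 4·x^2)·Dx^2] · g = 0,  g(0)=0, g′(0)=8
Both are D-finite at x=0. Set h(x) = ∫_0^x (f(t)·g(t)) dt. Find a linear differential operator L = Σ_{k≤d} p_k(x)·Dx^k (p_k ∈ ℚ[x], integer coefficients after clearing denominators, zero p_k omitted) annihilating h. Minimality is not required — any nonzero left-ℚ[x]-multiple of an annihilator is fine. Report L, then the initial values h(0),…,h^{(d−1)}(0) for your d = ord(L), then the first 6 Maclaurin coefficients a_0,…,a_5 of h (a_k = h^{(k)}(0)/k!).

L = (80 + 832·x^2 + 1408·x^4 + 2048·x^6 + 2048·x^8)·Dx + (96·x + 640·x^3 + 1536·x^5 + 2048·x^7)·Dx^2 + (24 + 256·x^2 + 576·x^4 + 1024·x^6 + 1024·x^8)·Dx^3 + (24·x + 160·x^3 + 384·x^5 + 512·x^7)·Dx^4 + (1 + 12·x^2 + 56·x^4 + 128·x^6 + 128·x^8)·Dx^5  (order 5).
h: a_k = 0, 0, 0, -16/3, 0, 32/5, …
ICs: h(0) = 0, h′(0) = 0, h′′(0) = 0, h′′′(0) = -32, h′′′′(0) = 0.

f: a_k = 0, -2, 0, 4/3, 0, -4/15, …
g: a_k = 0, 8, 0, -32/3, 0, 128/5, …
L₀ := L_f ⊗_s L_g (sym. prod.), ord ≤ 4.
Integrate: L := L₀·Dx.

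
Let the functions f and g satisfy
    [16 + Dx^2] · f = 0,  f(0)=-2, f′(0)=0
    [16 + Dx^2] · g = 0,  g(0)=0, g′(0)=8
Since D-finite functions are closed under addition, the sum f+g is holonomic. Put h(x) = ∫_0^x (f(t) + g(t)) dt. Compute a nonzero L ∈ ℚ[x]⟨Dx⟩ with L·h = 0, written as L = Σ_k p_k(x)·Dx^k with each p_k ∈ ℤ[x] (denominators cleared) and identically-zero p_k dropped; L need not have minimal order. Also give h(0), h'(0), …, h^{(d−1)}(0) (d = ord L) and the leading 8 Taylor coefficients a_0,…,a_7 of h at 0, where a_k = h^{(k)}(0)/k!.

L = 16·Dx + Dx^3  (order 3).
h: a_k = 0, -2, 4, 16/3, -16/3, -64/15, 128/45, 512/315, …
ICs: h(0) = 0, h′(0) = -2, h′′(0) = 8.

f: a_k = -2, 0, 16, 0, -64/3, 0, 512/45, 0, …
g: a_k = 0, 8, 0, -64/3, 0, 256/15, 0, -2048/315, …
L₀ := lclm(L_f,L_g); ord L₀ ≤ 2+2.
h=∫₀ˣh₀: take L = L₀·Dx.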